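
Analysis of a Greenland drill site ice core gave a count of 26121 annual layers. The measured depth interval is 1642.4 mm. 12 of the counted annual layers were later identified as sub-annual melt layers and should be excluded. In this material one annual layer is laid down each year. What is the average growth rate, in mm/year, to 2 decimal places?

0.06 mm/year

True annual layer count = 26121 − 12 = 26109.
Extension rate ≈ 1642.4 / 26109 = 0.06 mm/year.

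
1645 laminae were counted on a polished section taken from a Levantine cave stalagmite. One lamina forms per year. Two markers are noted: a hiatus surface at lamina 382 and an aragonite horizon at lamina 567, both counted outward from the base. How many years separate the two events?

567 − 382 = 185 laminae lie between the two events.
At one lamina per year, 185 years elapsed between them.

185 years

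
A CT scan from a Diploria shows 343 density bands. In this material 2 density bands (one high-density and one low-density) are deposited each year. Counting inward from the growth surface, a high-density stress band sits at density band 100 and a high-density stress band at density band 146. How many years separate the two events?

23 years

Separation: 146 − 100 = 46 density bands.
With 2 density bands per year, 46 / 2 = 23 years.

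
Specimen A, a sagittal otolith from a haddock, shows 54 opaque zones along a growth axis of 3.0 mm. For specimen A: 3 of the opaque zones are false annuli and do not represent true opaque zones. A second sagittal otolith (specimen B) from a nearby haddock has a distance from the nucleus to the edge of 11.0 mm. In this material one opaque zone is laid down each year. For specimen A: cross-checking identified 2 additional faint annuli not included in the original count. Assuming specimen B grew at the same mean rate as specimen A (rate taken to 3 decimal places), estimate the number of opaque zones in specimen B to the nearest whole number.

193 opaque zones

Specimen A: after corrections the count is 54 − 3 + 2 = 53 opaque zones.
A: Mean rate = 3.0 mm / 53 years ≈ 0.057 mm/year.
Specimen B: 11.0 mm / 0.057 mm per year = 192.98 years ≈ 193 opaque zones.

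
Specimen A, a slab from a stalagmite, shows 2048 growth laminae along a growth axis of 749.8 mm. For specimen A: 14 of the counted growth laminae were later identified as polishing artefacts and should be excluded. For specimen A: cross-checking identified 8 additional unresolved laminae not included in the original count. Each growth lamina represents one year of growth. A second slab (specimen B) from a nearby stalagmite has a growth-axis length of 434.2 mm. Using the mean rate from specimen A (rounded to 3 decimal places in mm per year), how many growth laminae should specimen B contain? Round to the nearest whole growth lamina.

Specimen A: after corrections the count is 2048 − 14 + 8 = 2042 growth laminae.
A: Mean rate = 749.8 mm / 2042 years ≈ 0.367 mm per year.
Specimen B: 434.2 mm / 0.367 mm per year = 1183.11 years ≈ 1183 growth laminae.

1183 growth laminae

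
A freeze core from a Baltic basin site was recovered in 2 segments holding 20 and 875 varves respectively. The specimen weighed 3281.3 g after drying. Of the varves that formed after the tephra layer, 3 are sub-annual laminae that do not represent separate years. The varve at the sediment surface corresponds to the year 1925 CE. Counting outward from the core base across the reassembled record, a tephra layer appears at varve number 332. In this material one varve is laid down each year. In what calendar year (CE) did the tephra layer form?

1365 CE

Total varves = 20 + 875 = 895.
The tephra layer sits at varve 332 from the core base, so 895 − 332 = 563 varves formed after it.
Excluding 3 false varves: 563 − 3 = 560.
Counting back 560 years from 1925 CE places the tephra layer in 1925 − 560 = 1365 CE.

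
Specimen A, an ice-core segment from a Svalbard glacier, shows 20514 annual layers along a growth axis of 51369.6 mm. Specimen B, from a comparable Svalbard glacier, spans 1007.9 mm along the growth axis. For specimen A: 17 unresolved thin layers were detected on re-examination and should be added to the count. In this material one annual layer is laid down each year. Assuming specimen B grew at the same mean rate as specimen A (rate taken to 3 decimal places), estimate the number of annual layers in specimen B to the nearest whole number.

403 annual layers

Specimen A: correcting the raw count gives 20514 + 17 = 20531 true annual layers.
A: Extension rate ≈ 51369.6 / 20531 = 2.502 mm/year.
For B, 1007.9 / 2.502 = 402.84 years ≈ 403 annual layers.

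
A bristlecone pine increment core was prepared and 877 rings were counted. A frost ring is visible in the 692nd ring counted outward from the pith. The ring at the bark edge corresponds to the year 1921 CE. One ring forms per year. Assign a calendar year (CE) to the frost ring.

Between ring 692 and the bark edge there are 877 − 692 = 185 rings.
1921 − 185 = 1736 CE.

1736 CE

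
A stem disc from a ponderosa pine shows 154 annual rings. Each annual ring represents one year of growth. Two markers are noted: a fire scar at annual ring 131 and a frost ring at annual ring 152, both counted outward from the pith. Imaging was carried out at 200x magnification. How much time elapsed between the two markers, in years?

The two markers are separated by 152 − 131 = 21 annual rings.
One annual ring per year makes the interval 21 years.

21 years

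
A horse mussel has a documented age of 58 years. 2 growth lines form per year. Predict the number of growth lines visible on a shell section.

Expected growth lines: 58 × 2 = 116.
So 116 growth lines should be present.

116 growth lines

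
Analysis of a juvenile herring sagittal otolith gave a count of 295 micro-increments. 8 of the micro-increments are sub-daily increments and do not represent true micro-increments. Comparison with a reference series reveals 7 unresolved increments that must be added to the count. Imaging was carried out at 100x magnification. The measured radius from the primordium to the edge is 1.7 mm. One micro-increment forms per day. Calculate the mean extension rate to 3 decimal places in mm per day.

0.006 mm per day

Correcting the raw count gives 295 − 8 + 7 = 294 true micro-increments.
Mean rate = 1.7 mm / 294 days ≈ 0.006 mm per day.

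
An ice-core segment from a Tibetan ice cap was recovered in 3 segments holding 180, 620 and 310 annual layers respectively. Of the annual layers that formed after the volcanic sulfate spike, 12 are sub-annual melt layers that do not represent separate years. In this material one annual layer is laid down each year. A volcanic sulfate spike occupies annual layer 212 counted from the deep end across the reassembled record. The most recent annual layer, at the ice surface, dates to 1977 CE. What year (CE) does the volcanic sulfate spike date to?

1091 CE

Total annual layers = 180 + 620 + 310 = 1110.
Between annual layer 212 and the ice surface there are 1110 − 212 = 898 annual layers.
Removing the 12 false annual layers leaves 898 − 12 = 886 true annual layers beyond the volcanic sulfate spike.
1977 − 886 = 1091 CE.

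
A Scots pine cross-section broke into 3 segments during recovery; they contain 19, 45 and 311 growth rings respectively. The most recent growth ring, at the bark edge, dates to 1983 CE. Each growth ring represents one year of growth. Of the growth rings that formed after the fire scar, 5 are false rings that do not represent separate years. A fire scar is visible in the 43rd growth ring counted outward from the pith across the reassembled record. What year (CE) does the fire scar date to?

1656 CE

Total growth rings = 19 + 45 + 311 = 375.
375 − 43 = 332 growth rings lie beyond the fire scar toward the bark edge.
Excluding 5 false growth rings: 332 − 5 = 327.
The growth ring at the bark edge is 1983 CE, so the fire scar dates to 1983 − 327 = 1656 CE.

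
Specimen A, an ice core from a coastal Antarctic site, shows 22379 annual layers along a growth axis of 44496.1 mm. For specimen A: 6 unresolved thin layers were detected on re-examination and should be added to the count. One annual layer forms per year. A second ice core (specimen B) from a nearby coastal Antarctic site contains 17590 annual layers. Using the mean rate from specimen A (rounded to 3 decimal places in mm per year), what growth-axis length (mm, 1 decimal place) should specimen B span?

Specimen A: true annual layer count = 22379 + 6 = 22385.
A: 44496.1 mm over 22385 years gives 44496.1 / 22385 ≈ 1.988 mm/yr.
For B, 1.988 mm/year × 17590 years = 34968.9 mm.

34968.9 mm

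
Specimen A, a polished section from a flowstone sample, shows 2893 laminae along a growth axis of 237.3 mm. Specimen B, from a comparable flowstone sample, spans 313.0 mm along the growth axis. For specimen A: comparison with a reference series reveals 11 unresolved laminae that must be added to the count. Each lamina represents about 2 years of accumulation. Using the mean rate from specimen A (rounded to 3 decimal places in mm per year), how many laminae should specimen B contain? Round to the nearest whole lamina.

Specimen A: after corrections the count is 2893 + 11 = 2904 laminae.
Specimen A: at 2 years per lamina, 2904 × 2 = 5808 years.
A: Mean rate = 237.3 mm / 5808 years ≈ 0.041 mm/yr.
Specimen B: 313.0 mm / 0.041 mm per year = 7634.15 years; at 2 years per lamina that is 7634.15 / 2 ≈ 3817 laminae.

3817 laminae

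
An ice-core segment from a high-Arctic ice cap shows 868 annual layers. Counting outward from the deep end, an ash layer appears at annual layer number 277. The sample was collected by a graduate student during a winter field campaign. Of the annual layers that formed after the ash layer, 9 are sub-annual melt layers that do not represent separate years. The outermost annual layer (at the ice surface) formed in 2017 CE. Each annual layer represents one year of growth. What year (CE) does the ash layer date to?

Between annual layer 277 and the ice surface there are 868 − 277 = 591 annual layers.
Excluding 9 false annual layers: 591 − 9 = 582.
The annual layer at the ice surface is 2017 CE, so the ash layer dates to 2017 − 582 = 1435 CE.

1435 CE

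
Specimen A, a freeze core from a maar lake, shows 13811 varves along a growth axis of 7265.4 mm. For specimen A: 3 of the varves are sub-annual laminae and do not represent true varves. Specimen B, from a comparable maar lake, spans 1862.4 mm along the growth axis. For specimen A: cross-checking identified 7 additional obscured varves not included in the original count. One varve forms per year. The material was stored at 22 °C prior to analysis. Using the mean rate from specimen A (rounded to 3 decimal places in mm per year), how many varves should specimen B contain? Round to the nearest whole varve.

Specimen A: after corrections the count is 13811 − 3 + 7 = 13815 varves.
A: Mean rate = 7265.4 mm / 13815 years ≈ 0.526 mm per year.
B spans 1862.4 / 0.526 = 3540.68 years ≈ 3541 varves.

3541 varves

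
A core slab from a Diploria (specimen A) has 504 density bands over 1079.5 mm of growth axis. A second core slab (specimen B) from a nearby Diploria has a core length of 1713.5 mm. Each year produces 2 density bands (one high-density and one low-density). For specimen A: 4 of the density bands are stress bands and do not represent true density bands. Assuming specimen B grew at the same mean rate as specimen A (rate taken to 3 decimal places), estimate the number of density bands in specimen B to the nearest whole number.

Specimen A: after corrections the count is 504 − 4 = 500 density bands.
Specimen A: 500 density bands at 2 per year is 500 / 2 = 250 years.
A: Mean rate = 1079.5 mm / 250 years ≈ 4.318 mm/year.
Specimen B: 1713.5 mm / 4.318 mm per year = 396.83 years; at 2 density bands per year that is 396.83 × 2 ≈ 794 density bands.

794 density bands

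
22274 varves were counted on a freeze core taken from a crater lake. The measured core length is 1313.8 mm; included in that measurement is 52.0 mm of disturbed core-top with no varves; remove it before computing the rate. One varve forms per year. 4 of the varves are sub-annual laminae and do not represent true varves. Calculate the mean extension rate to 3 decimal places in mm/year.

True varve count = 22274 − 4 = 22270.
Net length = 1313.8 − 52.0 = 1261.8 mm.
1261.8 mm over 22270 years gives 1261.8 / 22270 ≈ 0.057 mm/year.

0.057 mm/year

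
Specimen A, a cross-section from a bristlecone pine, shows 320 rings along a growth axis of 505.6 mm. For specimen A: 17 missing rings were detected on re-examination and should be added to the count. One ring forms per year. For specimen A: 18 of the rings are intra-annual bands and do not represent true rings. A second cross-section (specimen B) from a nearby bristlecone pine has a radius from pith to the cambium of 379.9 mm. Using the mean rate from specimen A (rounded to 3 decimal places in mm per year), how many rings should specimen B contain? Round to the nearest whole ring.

Specimen A: true ring count = 320 − 18 + 17 = 319.
A: Mean rate = 505.6 mm / 319 years ≈ 1.585 mm/year.
Specimen B: 379.9 mm / 1.585 mm per year = 239.68 years ≈ 240 rings.

240 rings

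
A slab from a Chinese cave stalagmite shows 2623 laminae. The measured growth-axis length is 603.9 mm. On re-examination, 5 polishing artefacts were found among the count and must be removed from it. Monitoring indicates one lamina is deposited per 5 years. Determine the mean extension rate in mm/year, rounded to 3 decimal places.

0.046 mm/year

Adjusted count: 2623 − 5 = 2618 laminae.
Multiplying by 5 years per lamina: 2618 × 5 = 13090 years.
Mean rate = 603.9 mm / 13090 years ≈ 0.046 mm/year.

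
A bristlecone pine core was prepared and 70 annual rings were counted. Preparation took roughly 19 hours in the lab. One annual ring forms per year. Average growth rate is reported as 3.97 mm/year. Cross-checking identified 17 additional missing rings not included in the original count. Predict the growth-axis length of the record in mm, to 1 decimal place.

After corrections the count is 70 + 17 = 87 annual rings.
Predicted length = 3.97 mm/year × 87 years = 345.4 mm.

345.4 mm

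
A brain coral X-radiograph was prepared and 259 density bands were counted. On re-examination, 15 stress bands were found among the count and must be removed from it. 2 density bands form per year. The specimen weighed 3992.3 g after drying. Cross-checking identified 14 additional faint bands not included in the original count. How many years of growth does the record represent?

True density band count = 259 − 15 + 14 = 258.
With 2 density bands per year, 258 / 2 = 129 years.

129 years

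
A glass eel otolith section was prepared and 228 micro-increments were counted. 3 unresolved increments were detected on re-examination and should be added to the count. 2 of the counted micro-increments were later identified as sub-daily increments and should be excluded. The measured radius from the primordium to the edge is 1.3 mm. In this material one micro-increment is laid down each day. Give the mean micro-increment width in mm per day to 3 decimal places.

True micro-increment count = 228 − 2 + 3 = 229.
Extension rate ≈ 1.3 / 229 = 0.006 mm per day.

0.006 mm per day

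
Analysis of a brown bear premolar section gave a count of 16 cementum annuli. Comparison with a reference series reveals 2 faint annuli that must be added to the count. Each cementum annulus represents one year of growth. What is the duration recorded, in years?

After corrections the count is 16 + 2 = 18 cementum annuli.
At one cementum annulus per year, that is 18 years.

18 yr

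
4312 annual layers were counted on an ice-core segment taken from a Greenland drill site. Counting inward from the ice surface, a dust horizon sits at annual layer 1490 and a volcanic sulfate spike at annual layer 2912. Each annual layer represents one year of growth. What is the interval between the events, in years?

Separation: 2912 − 1490 = 1422 annual layers.
One annual layer per year makes the interval 1422 years.

1422 years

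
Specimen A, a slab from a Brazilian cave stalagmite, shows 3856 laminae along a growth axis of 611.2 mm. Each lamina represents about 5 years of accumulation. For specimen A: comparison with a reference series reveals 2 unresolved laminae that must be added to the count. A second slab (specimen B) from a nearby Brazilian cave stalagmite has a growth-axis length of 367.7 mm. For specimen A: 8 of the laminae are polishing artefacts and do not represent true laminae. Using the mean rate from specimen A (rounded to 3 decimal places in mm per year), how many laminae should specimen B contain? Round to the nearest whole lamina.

Specimen A: after corrections the count is 3856 − 8 + 2 = 3850 laminae.
Specimen A: at 5 years per lamina, 3850 × 5 = 19250 years.
A: Mean rate = 611.2 mm / 19250 years ≈ 0.032 mm per year.
Specimen B: 367.7 mm / 0.032 mm per year = 11490.62 years; at 5 years per lamina that is 11490.62 / 5 ≈ 2298 laminae.

2298 laminae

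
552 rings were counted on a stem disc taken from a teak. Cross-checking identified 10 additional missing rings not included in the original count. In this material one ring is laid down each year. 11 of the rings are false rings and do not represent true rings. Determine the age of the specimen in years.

551 yr

After corrections the count is 552 − 11 + 10 = 551 rings.
One ring per year makes the duration 551 years.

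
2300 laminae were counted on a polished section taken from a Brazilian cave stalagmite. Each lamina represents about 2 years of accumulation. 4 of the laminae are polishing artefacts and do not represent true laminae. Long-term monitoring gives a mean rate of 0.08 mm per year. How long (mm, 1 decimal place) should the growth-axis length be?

Adjusted count: 2300 − 4 = 2296 laminae.
Multiplying by 2 years per lamina: 2296 × 2 = 4592 years.
4592 years at 0.08 mm/year gives 0.08 × 4592 = 367.4 mm.

367.4 mm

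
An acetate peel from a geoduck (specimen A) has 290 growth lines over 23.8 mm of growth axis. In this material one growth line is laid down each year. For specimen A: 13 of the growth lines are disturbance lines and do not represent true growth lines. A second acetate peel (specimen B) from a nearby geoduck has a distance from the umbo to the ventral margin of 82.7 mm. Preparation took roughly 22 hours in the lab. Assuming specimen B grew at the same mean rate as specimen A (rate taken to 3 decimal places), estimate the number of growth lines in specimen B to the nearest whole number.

962 growth lines

Specimen A: adjusted count: 290 − 13 = 277 growth lines.
A: Extension rate ≈ 23.8 / 277 = 0.086 mm per year.
B spans 82.7 / 0.086 = 961.63 years ≈ 962 growth lines.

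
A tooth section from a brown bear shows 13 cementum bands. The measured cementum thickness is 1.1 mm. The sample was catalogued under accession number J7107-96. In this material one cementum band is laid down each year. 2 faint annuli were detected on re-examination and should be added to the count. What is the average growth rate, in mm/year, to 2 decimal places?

True cementum band count = 13 + 2 = 15.
1.1 mm over 15 years gives 1.1 / 15 ≈ 0.07 mm/year.

0.07 mm/year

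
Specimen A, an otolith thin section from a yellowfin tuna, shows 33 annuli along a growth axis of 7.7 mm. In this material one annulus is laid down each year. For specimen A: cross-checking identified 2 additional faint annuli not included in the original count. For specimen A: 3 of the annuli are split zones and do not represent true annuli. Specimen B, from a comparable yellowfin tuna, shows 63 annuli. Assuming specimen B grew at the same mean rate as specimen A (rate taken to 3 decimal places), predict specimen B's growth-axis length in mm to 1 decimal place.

Specimen A: true annulus count = 33 − 3 + 2 = 32.
A: Extension rate ≈ 7.7 / 32 = 0.241 mm/year.
B's length ≈ 0.241 × 63 = 15.2 mm.

15.2 mm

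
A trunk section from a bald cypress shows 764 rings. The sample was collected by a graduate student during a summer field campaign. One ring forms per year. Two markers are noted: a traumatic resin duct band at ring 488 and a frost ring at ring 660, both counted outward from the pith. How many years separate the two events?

660 − 488 = 172 rings lie between the two events.
At one ring per year, 172 years elapsed between them.

172 yr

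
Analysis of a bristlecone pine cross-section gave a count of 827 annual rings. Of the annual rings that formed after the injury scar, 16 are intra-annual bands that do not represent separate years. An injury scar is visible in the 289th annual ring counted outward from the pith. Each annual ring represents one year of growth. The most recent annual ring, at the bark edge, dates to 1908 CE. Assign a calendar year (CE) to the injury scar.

827 − 289 = 538 annual rings lie beyond the injury scar toward the bark edge.
Excluding 16 false annual rings: 538 − 16 = 522.
The annual ring at the bark edge is 1908 CE, so the injury scar dates to 1908 − 522 = 1386 CE.

1386 CE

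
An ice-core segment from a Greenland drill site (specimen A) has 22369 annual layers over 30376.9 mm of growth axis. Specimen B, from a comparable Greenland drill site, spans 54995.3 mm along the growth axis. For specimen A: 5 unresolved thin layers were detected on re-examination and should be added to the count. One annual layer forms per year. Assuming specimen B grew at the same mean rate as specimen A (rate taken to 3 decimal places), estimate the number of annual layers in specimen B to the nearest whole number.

40497 annual layers

Specimen A: correcting the raw count gives 22369 + 5 = 22374 true annual layers.
A: Extension rate ≈ 30376.9 / 22374 = 1.358 mm/yr.
B spans 54995.3 / 1.358 = 40497.28 years ≈ 40497 annual layers.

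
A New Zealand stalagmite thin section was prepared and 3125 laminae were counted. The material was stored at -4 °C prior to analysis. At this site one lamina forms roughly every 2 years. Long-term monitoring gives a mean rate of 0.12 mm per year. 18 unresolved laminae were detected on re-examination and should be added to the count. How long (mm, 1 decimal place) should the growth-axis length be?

754.3 mm

After corrections the count is 3125 + 18 = 3143 laminae.
Multiplying by 2 years per lamina: 3143 × 2 = 6286 years.
Length ≈ 0.12 × 6286 = 754.3 mm.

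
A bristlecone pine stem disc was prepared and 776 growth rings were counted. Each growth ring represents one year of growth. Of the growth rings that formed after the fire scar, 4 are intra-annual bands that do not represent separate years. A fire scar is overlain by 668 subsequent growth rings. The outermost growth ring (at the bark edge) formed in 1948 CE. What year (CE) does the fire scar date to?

1284 CE

668 growth rings formed after the fire scar.
Excluding 4 false growth rings: 668 − 4 = 664.
Counting back 664 years from 1948 CE places the fire scar in 1948 − 664 = 1284 CE.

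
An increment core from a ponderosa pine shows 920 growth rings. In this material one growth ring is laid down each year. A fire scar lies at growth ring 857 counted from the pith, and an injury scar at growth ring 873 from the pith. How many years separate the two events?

16 years

The two markers are separated by 873 − 857 = 16 growth rings.
That is 16 years at one growth ring per year.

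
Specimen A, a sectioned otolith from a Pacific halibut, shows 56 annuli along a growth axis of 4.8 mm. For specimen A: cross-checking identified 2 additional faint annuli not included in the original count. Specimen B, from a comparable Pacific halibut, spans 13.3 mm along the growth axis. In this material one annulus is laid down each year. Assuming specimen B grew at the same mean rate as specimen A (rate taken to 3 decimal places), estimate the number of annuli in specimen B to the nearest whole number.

160 annuli

Specimen A: after corrections the count is 56 + 2 = 58 annuli.
A: 4.8 mm over 58 years gives 4.8 / 58 ≈ 0.083 mm/yr.
Specimen B: 13.3 mm / 0.083 mm per year = 160.24 years ≈ 160 annuli.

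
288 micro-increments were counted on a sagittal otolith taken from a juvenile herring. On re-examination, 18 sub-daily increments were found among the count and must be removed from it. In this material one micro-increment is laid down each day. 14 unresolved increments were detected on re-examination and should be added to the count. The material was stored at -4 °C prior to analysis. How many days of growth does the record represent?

After corrections the count is 288 − 18 + 14 = 284 micro-increments.
One micro-increment per day makes the duration 284 days.

284 days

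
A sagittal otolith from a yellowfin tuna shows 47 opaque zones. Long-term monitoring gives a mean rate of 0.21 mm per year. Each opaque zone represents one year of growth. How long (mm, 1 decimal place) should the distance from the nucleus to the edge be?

47 years of growth are recorded.
47 years at 0.21 mm/year gives 0.21 × 47 = 9.9 mm.

9.9 mm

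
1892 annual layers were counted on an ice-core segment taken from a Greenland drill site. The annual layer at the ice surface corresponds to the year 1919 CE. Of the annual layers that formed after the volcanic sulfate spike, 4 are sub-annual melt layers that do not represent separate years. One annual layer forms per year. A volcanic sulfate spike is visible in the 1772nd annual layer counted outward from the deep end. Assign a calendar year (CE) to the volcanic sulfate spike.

1892 − 1772 = 120 annual layers lie beyond the volcanic sulfate spike toward the ice surface.
Excluding 4 false annual layers: 120 − 4 = 116.
1919 − 116 = 1803 CE.

1803 CE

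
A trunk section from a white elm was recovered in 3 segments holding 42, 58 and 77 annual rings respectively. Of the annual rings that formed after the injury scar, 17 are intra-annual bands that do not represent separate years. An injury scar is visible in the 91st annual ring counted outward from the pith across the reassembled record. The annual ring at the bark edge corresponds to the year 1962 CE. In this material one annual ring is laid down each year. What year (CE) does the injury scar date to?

1893 CE

Total annual rings = 42 + 58 + 77 = 177.
Between annual ring 91 and the bark edge there are 177 − 91 = 86 annual rings.
Excluding 17 false annual rings: 86 − 17 = 69.
The annual ring at the bark edge is 1962 CE, so the injury scar dates to 1962 − 69 = 1893 CE.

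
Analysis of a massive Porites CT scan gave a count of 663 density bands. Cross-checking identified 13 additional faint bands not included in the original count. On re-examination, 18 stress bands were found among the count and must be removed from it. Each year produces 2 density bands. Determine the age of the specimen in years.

329 years

True density band count = 663 − 18 + 13 = 658.
Dividing by 2 density bands per year: 658 / 2 = 329 years.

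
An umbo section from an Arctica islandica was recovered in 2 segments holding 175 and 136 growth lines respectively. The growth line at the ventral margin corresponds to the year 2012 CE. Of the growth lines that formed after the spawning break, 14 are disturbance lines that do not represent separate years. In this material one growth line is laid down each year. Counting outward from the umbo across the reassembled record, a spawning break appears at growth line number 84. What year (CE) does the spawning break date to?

1799 CE

Total growth lines = 175 + 136 = 311.
Between growth line 84 and the ventral margin there are 311 − 84 = 227 growth lines.
Removing the 14 false growth lines leaves 227 − 14 = 213 true growth lines beyond the spawning break.
2012 − 213 = 1799 CE.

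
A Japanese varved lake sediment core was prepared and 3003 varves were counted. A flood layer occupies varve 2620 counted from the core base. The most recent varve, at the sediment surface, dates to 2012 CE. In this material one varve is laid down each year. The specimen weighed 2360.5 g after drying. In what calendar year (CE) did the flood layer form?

1629 CE

3003 − 2620 = 383 varves lie beyond the flood layer toward the sediment surface.
Counting back 383 years from 2012 CE places the flood layer in 2012 − 383 = 1629 CE.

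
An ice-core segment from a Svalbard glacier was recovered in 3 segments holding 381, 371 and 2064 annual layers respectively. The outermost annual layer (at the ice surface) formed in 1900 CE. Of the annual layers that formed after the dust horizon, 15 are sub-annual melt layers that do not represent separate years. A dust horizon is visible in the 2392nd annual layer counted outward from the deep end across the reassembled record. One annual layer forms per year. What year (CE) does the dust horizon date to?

Total annual layers = 381 + 371 + 2064 = 2816.
The dust horizon sits at annual layer 2392 from the deep end, so 2816 − 2392 = 424 annual layers formed after it.
Excluding 15 false annual layers: 424 − 15 = 409.
Counting back 409 years from 1900 CE places the dust horizon in 1900 − 409 = 1491 CE.

1491 CE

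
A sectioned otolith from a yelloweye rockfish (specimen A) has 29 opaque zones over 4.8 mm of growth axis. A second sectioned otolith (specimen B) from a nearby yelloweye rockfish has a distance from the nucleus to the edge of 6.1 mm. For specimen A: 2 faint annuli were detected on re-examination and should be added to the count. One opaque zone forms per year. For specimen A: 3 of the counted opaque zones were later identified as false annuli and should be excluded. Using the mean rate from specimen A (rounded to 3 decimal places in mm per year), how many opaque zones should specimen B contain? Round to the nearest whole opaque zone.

Specimen A: after corrections the count is 29 − 3 + 2 = 28 opaque zones.
A: Mean rate = 4.8 mm / 28 years ≈ 0.171 mm/yr.
B spans 6.1 / 0.171 = 35.67 years ≈ 36 opaque zones.

36 opaque zones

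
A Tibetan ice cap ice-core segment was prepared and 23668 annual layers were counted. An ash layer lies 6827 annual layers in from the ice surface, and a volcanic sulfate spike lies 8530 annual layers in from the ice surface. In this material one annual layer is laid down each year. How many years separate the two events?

1703 yr

8530 − 6827 = 1703 annual layers lie between the two events.
That is 1703 years at one annual layer per year.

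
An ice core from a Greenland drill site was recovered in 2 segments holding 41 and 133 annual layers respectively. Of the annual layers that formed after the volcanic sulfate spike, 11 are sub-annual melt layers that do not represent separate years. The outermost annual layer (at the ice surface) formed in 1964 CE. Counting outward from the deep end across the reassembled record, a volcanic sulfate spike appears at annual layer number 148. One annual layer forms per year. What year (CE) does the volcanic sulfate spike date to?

Total annual layers = 41 + 133 = 174.
The volcanic sulfate spike sits at annual layer 148 from the deep end, so 174 − 148 = 26 annual layers formed after it.
Excluding 11 false annual layers: 26 − 11 = 15.
1964 − 15 = 1949 CE.

1949 CE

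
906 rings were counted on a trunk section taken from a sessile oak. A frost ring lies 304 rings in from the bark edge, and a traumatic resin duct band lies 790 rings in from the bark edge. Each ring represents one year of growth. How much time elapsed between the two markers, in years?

486 yr

The two markers are separated by 790 − 304 = 486 rings.
At one ring per year, 486 years elapsed between them.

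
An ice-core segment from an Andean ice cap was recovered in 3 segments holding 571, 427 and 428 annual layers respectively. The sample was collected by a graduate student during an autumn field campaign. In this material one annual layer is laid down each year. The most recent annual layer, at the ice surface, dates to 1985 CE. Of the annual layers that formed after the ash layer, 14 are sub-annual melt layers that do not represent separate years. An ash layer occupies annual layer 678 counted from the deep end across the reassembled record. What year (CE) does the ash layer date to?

Total annual layers = 571 + 427 + 428 = 1426.
1426 − 678 = 748 annual layers lie beyond the ash layer toward the ice surface.
Excluding 14 false annual layers: 748 − 14 = 734.
Counting back 734 years from 1985 CE places the ash layer in 1985 − 734 = 1251 CE.

1251 CE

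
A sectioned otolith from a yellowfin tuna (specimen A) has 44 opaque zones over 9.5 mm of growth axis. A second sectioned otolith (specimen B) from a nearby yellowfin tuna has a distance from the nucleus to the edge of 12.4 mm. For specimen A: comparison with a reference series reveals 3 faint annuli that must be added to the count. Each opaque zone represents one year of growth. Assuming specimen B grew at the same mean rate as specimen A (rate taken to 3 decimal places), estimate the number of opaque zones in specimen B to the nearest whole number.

Specimen A: after corrections the count is 44 + 3 = 47 opaque zones.
A: 9.5 mm over 47 years gives 9.5 / 47 ≈ 0.202 mm per year.
B spans 12.4 / 0.202 = 61.39 years ≈ 61 opaque zones.

61 opaque zones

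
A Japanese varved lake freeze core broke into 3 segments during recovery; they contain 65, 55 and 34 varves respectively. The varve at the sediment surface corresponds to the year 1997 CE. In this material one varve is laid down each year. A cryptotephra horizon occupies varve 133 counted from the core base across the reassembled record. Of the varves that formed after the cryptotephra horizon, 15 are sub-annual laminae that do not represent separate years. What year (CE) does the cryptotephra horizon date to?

1991 CE

Total varves = 65 + 55 + 34 = 154.
Between varve 133 and the sediment surface there are 154 − 133 = 21 varves.
Removing the 15 false varves leaves 21 − 15 = 6 true varves beyond the cryptotephra horizon.
1997 − 6 = 1991 CE.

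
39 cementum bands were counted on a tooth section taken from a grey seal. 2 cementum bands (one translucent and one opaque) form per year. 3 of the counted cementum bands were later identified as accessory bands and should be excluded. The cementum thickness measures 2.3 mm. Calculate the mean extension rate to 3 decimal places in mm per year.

0.128 mm per year

True cementum band count = 39 − 3 = 36.
With 2 cementum bands per year, 36 / 2 = 18 years.
Extension rate ≈ 2.3 / 18 = 0.128 mm per year.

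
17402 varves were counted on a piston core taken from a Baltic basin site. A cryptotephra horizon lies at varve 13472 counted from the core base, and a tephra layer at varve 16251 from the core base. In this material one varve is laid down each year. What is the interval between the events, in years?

The two markers are separated by 16251 − 13472 = 2779 varves.
That is 2779 years at one varve per year.

2779 years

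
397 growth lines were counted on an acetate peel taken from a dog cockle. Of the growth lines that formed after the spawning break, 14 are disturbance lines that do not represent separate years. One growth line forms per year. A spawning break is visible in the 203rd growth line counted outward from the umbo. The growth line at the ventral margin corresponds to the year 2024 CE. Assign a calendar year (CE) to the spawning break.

Between growth line 203 and the ventral margin there are 397 − 203 = 194 growth lines.
Removing the 14 false growth lines leaves 194 − 14 = 180 true growth lines beyond the spawning break.
Counting back 180 years from 2024 CE places the spawning break in 2024 − 180 = 1844 CE.

1844 CE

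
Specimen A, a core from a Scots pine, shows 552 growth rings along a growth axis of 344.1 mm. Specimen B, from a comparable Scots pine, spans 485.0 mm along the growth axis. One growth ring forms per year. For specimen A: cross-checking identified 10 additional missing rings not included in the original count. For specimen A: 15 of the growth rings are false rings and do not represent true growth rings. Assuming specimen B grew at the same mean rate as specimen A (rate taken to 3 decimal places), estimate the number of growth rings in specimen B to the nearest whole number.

771 growth rings

Specimen A: after corrections the count is 552 − 15 + 10 = 547 growth rings.
A: Extension rate ≈ 344.1 / 547 = 0.629 mm per year.
Specimen B: 485.0 mm / 0.629 mm per year = 771.07 years ≈ 771 growth rings.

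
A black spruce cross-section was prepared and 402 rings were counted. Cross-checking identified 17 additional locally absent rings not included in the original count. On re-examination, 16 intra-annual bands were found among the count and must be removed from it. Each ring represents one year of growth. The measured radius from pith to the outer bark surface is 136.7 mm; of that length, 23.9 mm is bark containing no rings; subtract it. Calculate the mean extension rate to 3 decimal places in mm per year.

Adjusted count: 402 − 16 + 17 = 403 rings.
Net length = 136.7 − 23.9 = 112.8 mm.
112.8 mm over 403 years gives 112.8 / 403 ≈ 0.280 mm per year.

0.280 mm per year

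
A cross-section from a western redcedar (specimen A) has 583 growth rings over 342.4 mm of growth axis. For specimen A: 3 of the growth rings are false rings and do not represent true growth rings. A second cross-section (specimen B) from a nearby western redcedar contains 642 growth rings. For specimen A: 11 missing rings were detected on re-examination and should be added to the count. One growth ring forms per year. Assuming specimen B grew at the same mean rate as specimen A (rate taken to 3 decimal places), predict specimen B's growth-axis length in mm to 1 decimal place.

371.7 mm

Specimen A: true growth ring count = 583 − 3 + 11 = 591.
A: Extension rate ≈ 342.4 / 591 = 0.579 mm per year.
Length of B = 0.579 × 642 = 371.7 mm.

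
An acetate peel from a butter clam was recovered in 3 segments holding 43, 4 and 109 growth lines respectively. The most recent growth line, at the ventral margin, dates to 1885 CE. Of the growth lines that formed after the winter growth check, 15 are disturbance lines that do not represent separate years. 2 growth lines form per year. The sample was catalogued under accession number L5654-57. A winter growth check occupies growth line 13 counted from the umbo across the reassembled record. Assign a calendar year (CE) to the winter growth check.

1821 CE

Total growth lines = 43 + 4 + 109 = 156.
156 − 13 = 143 growth lines lie beyond the winter growth check toward the ventral margin.
Excluding 15 false growth lines: 143 − 15 = 128.
With 2 growth lines per year, 128 / 2 = 64 years.
The growth line at the ventral margin is 1885 CE, so the winter growth check dates to 1885 − 64 = 1821 CE.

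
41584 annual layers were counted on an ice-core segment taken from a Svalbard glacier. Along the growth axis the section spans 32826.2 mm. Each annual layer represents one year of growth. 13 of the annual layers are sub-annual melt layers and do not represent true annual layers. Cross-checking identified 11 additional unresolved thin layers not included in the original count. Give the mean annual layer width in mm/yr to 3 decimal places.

0.789 mm/yr

Adjusted count: 41584 − 13 + 11 = 41582 annual layers.
32826.2 mm over 41582 years gives 32826.2 / 41582 ≈ 0.789 mm/yr.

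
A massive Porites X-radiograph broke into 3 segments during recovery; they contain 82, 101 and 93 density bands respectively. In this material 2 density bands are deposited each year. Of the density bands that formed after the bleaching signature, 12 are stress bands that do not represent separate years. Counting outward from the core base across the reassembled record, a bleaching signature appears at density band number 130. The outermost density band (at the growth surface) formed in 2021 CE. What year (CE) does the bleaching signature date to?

1954 CE

Total density bands = 82 + 101 + 93 = 276.
Between density band 130 and the growth surface there are 276 − 130 = 146 density bands.
Excluding 12 false density bands: 146 − 12 = 134.
Dividing by 2 density bands per year: 134 / 2 = 67 years.
The density band at the growth surface is 2021 CE, so the bleaching signature dates to 2021 − 67 = 1954 CE.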